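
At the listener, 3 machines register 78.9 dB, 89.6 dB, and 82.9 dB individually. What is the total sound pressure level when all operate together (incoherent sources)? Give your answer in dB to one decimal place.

90.7 dB

For uncorrelated sources the intensities add, so convert each level to linear form, sum, and take 10·log₁₀ of the total.
Σ 10^(L/10) = 10^(78.9/10) + 10^(89.6/10) + 10^(82.9/10) = 1.185e+09.
L_total = 10·log₁₀(1.185e+09) = 90.74 dB.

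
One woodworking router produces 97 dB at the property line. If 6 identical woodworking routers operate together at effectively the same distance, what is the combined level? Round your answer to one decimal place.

104.8 dB

With 6 equal, uncorrelated contributions the intensity is 6× that of one unit, giving a rise of 10·log₁₀ 6.
L_total = 97 + 10·log₁₀(6) = 97 + 7.782 = 104.78 dB.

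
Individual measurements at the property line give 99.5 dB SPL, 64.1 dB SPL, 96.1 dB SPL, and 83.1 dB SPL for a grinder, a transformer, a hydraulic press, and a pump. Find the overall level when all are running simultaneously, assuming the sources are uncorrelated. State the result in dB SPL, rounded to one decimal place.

101.2 dB SPL

Incoherent sources combine by intensity addition: L_total = 10·log₁₀(Σ 10^(L_i/10)).
Σ 10^(L/10) = 10^(99.5/10) + 10^(64.1/10) + 10^(96.1/10) + 10^(83.1/10) = 1.319e+10.
L_total = 10·log₁₀(1.319e+10) = 101.20 dB SPL.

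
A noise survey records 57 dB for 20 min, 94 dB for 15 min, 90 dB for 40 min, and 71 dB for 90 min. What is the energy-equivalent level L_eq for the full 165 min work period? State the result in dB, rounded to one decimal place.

L_eq = 10·log₁₀[(1/T)·Σ tᵢ·10^(Lᵢ/10)] with T = 165 min.
Σ tᵢ·10^(Lᵢ/10) = 20·10^(57/10) + 15·10^(94/10) + 40·10^(90/10) + 90·10^(71/10) = 7.882e+10.
L_eq = 10·log₁₀(7.882e+10/165) = 86.79 dB.

86.8 dB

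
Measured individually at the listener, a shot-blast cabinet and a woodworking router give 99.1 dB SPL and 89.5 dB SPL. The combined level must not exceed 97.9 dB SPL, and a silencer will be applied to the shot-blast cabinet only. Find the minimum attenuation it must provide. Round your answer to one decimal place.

Everything except the shot-blast cabinet sums to 10^(89.5/10) = 8.913e+08 in linear terms, 89.50 dB SPL.
To meet 97.9 dB SPL overall, the treated shot-blast cabinet may contribute at most 10^(97.9/10) − 8.913e+08 = 5.275e+09, i.e. 97.22 dB SPL.
So the shot-blast cabinet must be reduced from 99.1 to 97.22 dB SPL: IL = 1.88 dB.

1.9 dB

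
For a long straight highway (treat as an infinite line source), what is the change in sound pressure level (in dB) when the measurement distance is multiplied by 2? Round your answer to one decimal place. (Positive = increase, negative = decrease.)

-3.0 dB

A line source loses 3 dB per doubling of distance; generally ΔL = −10·log₁₀(r₂/r₁).
ΔL = −10·log₁₀(2) = -3.01 dB.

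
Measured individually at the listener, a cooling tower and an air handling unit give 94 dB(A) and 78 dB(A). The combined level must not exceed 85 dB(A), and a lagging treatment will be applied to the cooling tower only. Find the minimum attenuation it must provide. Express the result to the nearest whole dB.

Fixed contribution from the other source: Σ 10^(L/10) = 10^(78/10) = 6.310e+07 (78.00 dB(A)).
The limit corresponds to 10^(85/10) = 3.162e+08; subtracting the fixed part leaves 2.531e+08 for the cooling tower, i.e. 84.03 dB(A).
Required insertion loss = 94 − 84.03 = 9.97 dB.

10 dB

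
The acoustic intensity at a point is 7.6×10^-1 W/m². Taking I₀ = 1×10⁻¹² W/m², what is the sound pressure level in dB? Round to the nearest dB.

119 dB

L = 10·log₁₀(I/I₀) = 10·log₁₀(7.6×10^-1/10⁻¹²) = 10·log₁₀(7.6×10^11).
L = 10·(0.8808 + 11) = 118.81 dB.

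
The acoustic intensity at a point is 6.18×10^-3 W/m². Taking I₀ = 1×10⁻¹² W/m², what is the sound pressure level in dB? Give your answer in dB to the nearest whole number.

L = 10·log₁₀(I/I₀) = 10·log₁₀(6.18×10^-3/10⁻¹²) = 10·log₁₀(6.18×10^9).
L = 10·(0.7910 + 9) = 97.91 dB.

98 dB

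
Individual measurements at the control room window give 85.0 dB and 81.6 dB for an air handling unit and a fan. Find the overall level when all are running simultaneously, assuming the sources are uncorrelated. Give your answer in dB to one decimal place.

Incoherent sources combine by intensity addition: L_total = 10·log₁₀(Σ 10^(L_i/10)).
Σ 10^(L/10) = 10^(85.0/10) + 10^(81.6/10) = 4.608e+08.
L_total = 10·log₁₀(4.608e+08) = 86.63 dB.

86.6 dB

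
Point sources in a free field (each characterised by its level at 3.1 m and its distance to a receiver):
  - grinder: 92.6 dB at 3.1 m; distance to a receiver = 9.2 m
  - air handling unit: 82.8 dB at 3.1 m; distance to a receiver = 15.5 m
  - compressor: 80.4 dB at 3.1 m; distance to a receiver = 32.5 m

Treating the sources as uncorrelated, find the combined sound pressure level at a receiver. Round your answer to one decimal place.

Apply inverse-square spreading to bring every level to the receiver, then sum 10^(L/10).
grinder: 92.6 − 20·log₁₀(9.2/3.1) = 92.6 − 9.45 = 83.15 dB.
air handling unit: 82.8 − 20·log₁₀(15.5/3.1) = 82.8 − 13.98 = 68.82 dB.
compressor: 80.4 − 20·log₁₀(32.5/3.1) = 80.4 − 20.41 = 59.99 dB.
Σ 10^(L/10) = 2.152e+08 → L_total = 10·log₁₀(2.152e+08) = 83.33 dB.

83.3 dB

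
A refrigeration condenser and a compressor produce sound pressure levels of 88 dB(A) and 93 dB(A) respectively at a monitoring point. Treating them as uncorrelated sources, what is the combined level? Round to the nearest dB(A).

For uncorrelated sources the intensities add, so convert each level to linear form, sum, and take 10·log₁₀ of the total.
Σ 10^(L/10) = 10^(88/10) + 10^(93/10) = 2.626e+09.
L_total = 10·log₁₀(2.626e+09) = 94.19 dB(A).

94 dB(A)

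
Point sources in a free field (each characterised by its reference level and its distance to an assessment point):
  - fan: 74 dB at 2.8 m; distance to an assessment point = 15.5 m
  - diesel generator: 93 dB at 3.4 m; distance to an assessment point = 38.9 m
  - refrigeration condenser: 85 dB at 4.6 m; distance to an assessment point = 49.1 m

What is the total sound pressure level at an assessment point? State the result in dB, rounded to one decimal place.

Apply inverse-square spreading to bring every level to the receiver, then sum 10^(L/10).
fan: 74 − 20·log₁₀(15.5/2.8) = 74 − 14.86 = 59.14 dB.
diesel generator: 93 − 20·log₁₀(38.9/3.4) = 93 − 21.17 = 71.83 dB.
refrigeration condenser: 85 − 20·log₁₀(49.1/4.6) = 85 − 20.57 = 64.43 dB.
Σ 10^(L/10) = 1.884e+07 → L_total = 10·log₁₀(1.884e+07) = 72.75 dB.

72.8 dB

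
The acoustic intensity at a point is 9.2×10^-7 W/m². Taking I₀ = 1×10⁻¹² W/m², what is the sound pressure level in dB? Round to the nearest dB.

60 dB

I/I₀ = 9.2×10^-7/10⁻¹² = 9.2×10^5, and L = 10·log₁₀(I/I₀).
L = 10·(0.9638 + 5) = 59.64 dB.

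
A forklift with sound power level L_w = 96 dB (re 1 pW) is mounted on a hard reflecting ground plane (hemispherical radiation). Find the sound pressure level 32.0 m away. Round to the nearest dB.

Free-field hemispherical radiation: L_p = L_w − 10·log₁₀(2π·r²), r = 32.0 m.
2π·r² = 6434 m², 10·log₁₀ of that is 38.085 dB.
L_p = 96 − 38.085 = 57.92 dB.

58 dB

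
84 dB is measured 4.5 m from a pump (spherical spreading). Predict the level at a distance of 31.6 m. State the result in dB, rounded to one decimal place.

67.1 dB

For a point source, L₂ = L₁ − 20·log₁₀(r₂/r₁).
L₂ = 84 − 20·log₁₀(31.6/4.5) = 84 − 16.929 = 67.07 dB.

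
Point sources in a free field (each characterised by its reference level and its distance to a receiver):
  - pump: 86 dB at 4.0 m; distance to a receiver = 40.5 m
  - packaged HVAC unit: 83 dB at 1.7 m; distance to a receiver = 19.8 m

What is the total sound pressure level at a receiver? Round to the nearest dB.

67 dB

Propagate each source to the receiver with L = L_ref − 20·log₁₀(r/r_ref), then add intensities.
pump: 86 − 20·log₁₀(40.5/4.0) = 86 − 20.11 = 65.89 dB.
packaged HVAC unit: 83 − 20·log₁₀(19.8/1.7) = 83 − 21.32 = 61.68 dB.
Σ 10^(L/10) = 5.354e+06 → L_total = 10·log₁₀(5.354e+06) = 67.29 dB.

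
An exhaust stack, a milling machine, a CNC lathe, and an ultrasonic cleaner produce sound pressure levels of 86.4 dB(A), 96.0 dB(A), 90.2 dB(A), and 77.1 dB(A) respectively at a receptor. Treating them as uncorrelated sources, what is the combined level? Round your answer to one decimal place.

For uncorrelated sources the intensities add, so convert each level to linear form, sum, and take 10·log₁₀ of the total.
Σ 10^(L/10) = 10^(86.4/10) + 10^(96.0/10) + 10^(90.2/10) + 10^(77.1/10) = 5.516e+09.
L_total = 10·log₁₀(5.516e+09) = 97.42 dB(A).

97.4 dB(A)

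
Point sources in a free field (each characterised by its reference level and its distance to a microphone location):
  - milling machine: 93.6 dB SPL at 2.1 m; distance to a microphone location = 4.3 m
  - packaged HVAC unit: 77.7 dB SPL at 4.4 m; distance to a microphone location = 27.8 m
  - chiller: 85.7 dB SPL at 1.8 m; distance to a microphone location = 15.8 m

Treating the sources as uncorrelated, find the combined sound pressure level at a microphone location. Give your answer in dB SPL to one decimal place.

Propagate each source to the receiver with L = L_ref − 20·log₁₀(r/r_ref), then add intensities.
milling machine: 93.6 − 20·log₁₀(4.3/2.1) = 93.6 − 6.22 = 87.38 dB SPL.
packaged HVAC unit: 77.7 − 20·log₁₀(27.8/4.4) = 77.7 − 16.01 = 61.69 dB SPL.
chiller: 85.7 − 20·log₁₀(15.8/1.8) = 85.7 − 18.87 = 66.83 dB SPL.
Σ 10^(L/10) = 5.527e+08 → L_total = 10·log₁₀(5.527e+08) = 87.42 dB SPL.

87.4 dB SPL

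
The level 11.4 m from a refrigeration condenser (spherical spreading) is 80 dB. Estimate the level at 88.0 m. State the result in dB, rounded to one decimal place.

For a point source, L₂ = L₁ − 20·log₁₀(r₂/r₁).
L₂ = 80 − 20·log₁₀(88.0/11.4) = 80 − 17.752 = 62.25 dB.

62.2 dB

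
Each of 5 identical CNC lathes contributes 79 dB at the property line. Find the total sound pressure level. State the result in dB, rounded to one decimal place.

86.0 dB

N identical incoherent sources raise the level by 10·log₁₀ N.
L_total = 79 + 10·log₁₀(5) = 79 + 6.990 = 85.99 dB.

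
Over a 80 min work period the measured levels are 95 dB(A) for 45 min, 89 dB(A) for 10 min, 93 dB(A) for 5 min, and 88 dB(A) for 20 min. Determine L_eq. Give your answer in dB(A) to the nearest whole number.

93 dB(A)

Weight each interval's intensity by its duration and average over T = 80 min:
Σ tᵢ·10^(Lᵢ/10) = 45·10^(95/10) + 10·10^(89/10) + 5·10^(93/10) + 20·10^(88/10) = 1.728e+11.
L_eq = 10·log₁₀(1.728e+11/80) = 93.35 dB(A).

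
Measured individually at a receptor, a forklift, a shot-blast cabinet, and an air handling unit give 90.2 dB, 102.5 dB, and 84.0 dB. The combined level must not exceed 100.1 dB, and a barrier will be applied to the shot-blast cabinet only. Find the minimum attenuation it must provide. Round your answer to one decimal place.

3.0 dB

Everything except the shot-blast cabinet sums to 10^(90.2/10) + 10^(84.0/10) = 1.298e+09 in linear terms, 91.13 dB.
The limit corresponds to 10^(100.1/10) = 1.023e+10; subtracting the fixed part leaves 8.935e+09 for the shot-blast cabinet, i.e. 99.51 dB.
Required insertion loss = 102.5 − 99.51 = 2.99 dB.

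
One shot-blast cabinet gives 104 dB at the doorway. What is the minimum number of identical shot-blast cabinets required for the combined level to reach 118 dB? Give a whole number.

N identical sources give L₁ + 10·log₁₀ N, so require 10·log₁₀ N ≥ 118 − 104 = 14.0 dB.
N ≥ 10^(14.0/10) = 25.119, so N = 26.

26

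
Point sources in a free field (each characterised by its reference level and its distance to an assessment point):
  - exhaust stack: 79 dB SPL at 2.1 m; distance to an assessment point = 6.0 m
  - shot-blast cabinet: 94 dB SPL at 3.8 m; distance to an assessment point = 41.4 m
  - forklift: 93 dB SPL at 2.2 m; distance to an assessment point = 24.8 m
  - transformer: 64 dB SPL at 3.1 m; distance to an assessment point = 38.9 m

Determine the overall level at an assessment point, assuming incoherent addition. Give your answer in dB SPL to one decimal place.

Propagate each source to the receiver with L = L_ref − 20·log₁₀(r/r_ref), then add intensities.
exhaust stack: 79 − 20·log₁₀(6.0/2.1) = 79 − 9.12 = 69.88 dB SPL.
shot-blast cabinet: 94 − 20·log₁₀(41.4/3.8) = 94 − 20.74 = 73.26 dB SPL.
forklift: 93 − 20·log₁₀(24.8/2.2) = 93 − 21.04 = 71.96 dB SPL.
transformer: 64 − 20·log₁₀(38.9/3.1) = 64 − 21.97 = 42.03 dB SPL.
Σ 10^(L/10) = 4.661e+07 → L_total = 10·log₁₀(4.661e+07) = 76.68 dB SPL.

76.7 dB SPL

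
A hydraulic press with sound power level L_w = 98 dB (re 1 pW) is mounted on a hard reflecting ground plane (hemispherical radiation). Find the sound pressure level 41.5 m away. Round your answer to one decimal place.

57.7 dB

L_p = L_w − 10·log₁₀(2π·r²) with r = 41.5 m.
2π·r² = 1.082e+04 m², 10·log₁₀ of that is 40.343 dB.
L_p = 98 − 40.343 = 57.66 dB.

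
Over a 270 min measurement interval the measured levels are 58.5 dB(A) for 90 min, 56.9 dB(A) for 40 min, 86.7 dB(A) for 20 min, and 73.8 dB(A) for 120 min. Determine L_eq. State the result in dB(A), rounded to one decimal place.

76.6 dB(A)

The energy average is taken in the linear domain: L_eq = 10·log₁₀[(Σ tᵢ·10^(Lᵢ/10))/T], T = 270 min.
Σ tᵢ·10^(Lᵢ/10) = 90·10^(58.5/10) + 40·10^(56.9/10) + 20·10^(86.7/10) + 120·10^(73.8/10) = 1.232e+10.
L_eq = 10·log₁₀(1.232e+10/270) = 76.59 dB(A).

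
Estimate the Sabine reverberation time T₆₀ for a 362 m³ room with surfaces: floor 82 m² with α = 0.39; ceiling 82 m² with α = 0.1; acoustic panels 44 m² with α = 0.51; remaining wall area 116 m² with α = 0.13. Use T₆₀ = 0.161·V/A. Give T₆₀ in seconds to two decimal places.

Summing Sᵢαᵢ: 82·0.39 + 82·0.1 + 44·0.51 + 116·0.13 = 77.70 m².
T₆₀ = 0.161 × 362 / 77.70 = 0.750 s.

0.75 s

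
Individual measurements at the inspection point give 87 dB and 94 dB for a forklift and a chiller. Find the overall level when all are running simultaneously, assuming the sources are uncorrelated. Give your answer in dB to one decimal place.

Incoherent sources combine by intensity addition: L_total = 10·log₁₀(Σ 10^(L_i/10)).
Σ 10^(L/10) = 10^(87/10) + 10^(94/10) = 3.013e+09.
L_total = 10·log₁₀(3.013e+09) = 94.79 dB.

94.8 dB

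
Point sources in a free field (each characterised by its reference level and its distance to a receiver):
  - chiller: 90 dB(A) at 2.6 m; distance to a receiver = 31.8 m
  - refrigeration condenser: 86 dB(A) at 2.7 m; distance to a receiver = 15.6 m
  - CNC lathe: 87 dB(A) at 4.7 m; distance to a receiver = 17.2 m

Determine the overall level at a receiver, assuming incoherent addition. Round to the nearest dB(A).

77 dB(A)

Apply inverse-square spreading to bring every level to the receiver, then sum 10^(L/10).
chiller: 90 − 20·log₁₀(31.8/2.6) = 90 − 21.75 = 68.25 dB(A).
refrigeration condenser: 86 − 20·log₁₀(15.6/2.7) = 86 − 15.24 = 70.76 dB(A).
CNC lathe: 87 − 20·log₁₀(17.2/4.7) = 87 − 11.27 = 75.73 dB(A).
Σ 10^(L/10) = 5.603e+07 → L_total = 10·log₁₀(5.603e+07) = 77.48 dB(A).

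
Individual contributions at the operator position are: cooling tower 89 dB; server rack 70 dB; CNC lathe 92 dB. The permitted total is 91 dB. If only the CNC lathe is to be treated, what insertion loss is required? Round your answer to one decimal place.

5.4 dB

Fixed contribution from the other sources: Σ 10^(L/10) = 10^(89/10) + 10^(70/10) = 8.043e+08 (89.05 dB).
The limit corresponds to 10^(91/10) = 1.259e+09; subtracting the fixed part leaves 4.546e+08 for the CNC lathe, i.e. 86.58 dB.
Required insertion loss = 92 − 86.58 = 5.42 dB.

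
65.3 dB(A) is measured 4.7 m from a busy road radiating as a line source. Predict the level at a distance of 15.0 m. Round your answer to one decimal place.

60.3 dB(A)

For a line source, L₂ = L₁ − 10·log₁₀(r₂/r₁).
L₂ = 65.3 − 10·log₁₀(15.0/4.7) = 65.3 − 5.040 = 60.26 dB(A).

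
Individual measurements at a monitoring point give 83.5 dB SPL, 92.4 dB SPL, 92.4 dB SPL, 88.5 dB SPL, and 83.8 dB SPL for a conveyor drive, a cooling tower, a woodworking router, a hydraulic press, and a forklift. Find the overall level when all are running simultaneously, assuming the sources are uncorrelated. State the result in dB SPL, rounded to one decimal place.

For uncorrelated sources the intensities add, so convert each level to linear form, sum, and take 10·log₁₀ of the total.
Σ 10^(L/10) = 10^(83.5/10) + 10^(92.4/10) + 10^(92.4/10) + 10^(88.5/10) + 10^(83.8/10) = 4.647e+09.
L_total = 10·log₁₀(4.647e+09) = 96.67 dB SPL.

96.7 dB SPL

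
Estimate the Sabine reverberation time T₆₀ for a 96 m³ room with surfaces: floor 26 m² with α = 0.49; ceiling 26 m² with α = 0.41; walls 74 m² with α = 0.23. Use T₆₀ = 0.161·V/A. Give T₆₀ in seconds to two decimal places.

0.38 s

Total absorption A = 26·0.49 + 26·0.41 + 74·0.23 = 40.42 m² sabins.
T₆₀ = 0.161·V/A = 0.161·96/40.42 = 0.382 s.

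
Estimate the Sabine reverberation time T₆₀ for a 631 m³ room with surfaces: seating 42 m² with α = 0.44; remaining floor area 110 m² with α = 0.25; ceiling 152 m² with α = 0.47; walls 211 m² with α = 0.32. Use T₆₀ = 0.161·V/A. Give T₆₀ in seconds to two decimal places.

0.55 s

Summing Sᵢαᵢ: 42·0.44 + 110·0.25 + 152·0.47 + 211·0.32 = 184.94 m².
T₆₀ = 0.161·V/A = 0.161·631/184.94 = 0.549 s.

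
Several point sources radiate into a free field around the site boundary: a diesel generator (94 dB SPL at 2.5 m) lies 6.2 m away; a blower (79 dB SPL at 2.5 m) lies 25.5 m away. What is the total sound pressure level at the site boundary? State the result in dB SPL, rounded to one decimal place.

Propagate each source to the receiver with L = L_ref − 20·log₁₀(r/r_ref), then add intensities.
diesel generator: 94 − 20·log₁₀(6.2/2.5) = 94 − 7.89 = 86.11 dB SPL.
blower: 79 − 20·log₁₀(25.5/2.5) = 79 − 20.17 = 58.83 dB SPL.
Σ 10^(L/10) = 4.092e+08 → L_total = 10·log₁₀(4.092e+08) = 86.12 dB SPL.

86.1 dB SPL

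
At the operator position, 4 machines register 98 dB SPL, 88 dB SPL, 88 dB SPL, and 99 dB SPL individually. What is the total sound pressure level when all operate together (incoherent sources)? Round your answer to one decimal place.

For uncorrelated sources the intensities add, so convert each level to linear form, sum, and take 10·log₁₀ of the total.
Σ 10^(L/10) = 10^(98/10) + 10^(88/10) + 10^(88/10) + 10^(99/10) = 1.551e+10.
L_total = 10·log₁₀(1.551e+10) = 101.91 dB SPL.

101.9 dB SPL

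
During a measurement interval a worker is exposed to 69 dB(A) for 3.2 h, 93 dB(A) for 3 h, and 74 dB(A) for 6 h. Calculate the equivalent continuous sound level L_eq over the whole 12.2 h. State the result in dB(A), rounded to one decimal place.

87.0 dB(A)

L_eq = 10·log₁₀[(1/T)·Σ tᵢ·10^(Lᵢ/10)] with T = 12.2 h.
Σ tᵢ·10^(Lᵢ/10) = 3.2·10^(69/10) + 3·10^(93/10) + 6·10^(74/10) = 6.162e+09.
L_eq = 10·log₁₀(6.162e+09/12.2) = 87.03 dB(A).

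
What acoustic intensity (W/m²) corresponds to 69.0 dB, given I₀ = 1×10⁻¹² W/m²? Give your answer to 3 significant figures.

7.94e-06 W/m²

I/I₀ = 10^(69.0/10) = 7.943e+06, so I = 7.943e+06 × 10⁻¹² W/m².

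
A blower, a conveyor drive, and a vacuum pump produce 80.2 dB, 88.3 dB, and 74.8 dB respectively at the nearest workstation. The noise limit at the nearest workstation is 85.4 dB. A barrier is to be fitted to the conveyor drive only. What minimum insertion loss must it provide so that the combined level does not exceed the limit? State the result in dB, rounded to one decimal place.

Fixed contribution from the other sources: Σ 10^(L/10) = 10^(80.2/10) + 10^(74.8/10) = 1.349e+08 (81.30 dB).
To meet 85.4 dB overall, the treated conveyor drive may contribute at most 10^(85.4/10) − 1.349e+08 = 2.118e+08, i.e. 83.26 dB.
So the conveyor drive must be reduced from 88.3 to 83.26 dB: IL = 5.04 dB.

5.0 dB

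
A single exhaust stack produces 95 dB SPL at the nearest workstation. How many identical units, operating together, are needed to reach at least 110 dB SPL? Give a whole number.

N identical sources give L₁ + 10·log₁₀ N, so require 10·log₁₀ N ≥ 110 − 95 = 15.0 dB.
N ≥ 10^(15.0/10) = 31.623, so N = 32.

32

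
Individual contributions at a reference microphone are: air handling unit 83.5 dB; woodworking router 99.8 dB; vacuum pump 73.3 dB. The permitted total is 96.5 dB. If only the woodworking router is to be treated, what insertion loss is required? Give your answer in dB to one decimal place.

Everything except the woodworking router sums to 10^(83.5/10) + 10^(73.3/10) = 2.453e+08 in linear terms, 83.90 dB.
To meet 96.5 dB overall, the treated woodworking router may contribute at most 10^(96.5/10) − 2.453e+08 = 4.222e+09, i.e. 96.25 dB.
So the woodworking router must be reduced from 99.8 to 96.25 dB: IL = 3.55 dB.

3.5 dB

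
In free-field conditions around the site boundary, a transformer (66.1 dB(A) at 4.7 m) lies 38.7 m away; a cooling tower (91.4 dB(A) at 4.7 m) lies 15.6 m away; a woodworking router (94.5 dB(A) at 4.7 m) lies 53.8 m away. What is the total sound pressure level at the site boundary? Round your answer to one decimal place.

81.7 dB(A)

Apply inverse-square spreading to bring every level to the receiver, then sum 10^(L/10).
transformer: 66.1 − 20·log₁₀(38.7/4.7) = 66.1 − 18.31 = 47.79 dB(A).
cooling tower: 91.4 − 20·log₁₀(15.6/4.7) = 91.4 − 10.42 = 80.98 dB(A).
woodworking router: 94.5 − 20·log₁₀(53.8/4.7) = 94.5 − 21.17 = 73.33 dB(A).
Σ 10^(L/10) = 1.469e+08 → L_total = 10·log₁₀(1.469e+08) = 81.67 dB(A).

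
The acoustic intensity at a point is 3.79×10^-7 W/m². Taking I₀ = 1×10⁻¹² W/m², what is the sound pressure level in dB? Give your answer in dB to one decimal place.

I/I₀ = 3.79×10^-7/10⁻¹² = 3.79×10^5, and L = 10·log₁₀(I/I₀).
L = 10·(0.5786 + 5) = 55.79 dB.

55.8 dB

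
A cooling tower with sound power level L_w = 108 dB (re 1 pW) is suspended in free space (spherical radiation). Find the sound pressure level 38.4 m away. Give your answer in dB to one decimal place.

65.3 dB

L_p = L_w − 10·log₁₀(4π·r²) with r = 38.4 m.
4π·r² = 1.853e+04 m², 10·log₁₀ of that is 42.679 dB.
L_p = 108 − 42.679 = 65.32 dB.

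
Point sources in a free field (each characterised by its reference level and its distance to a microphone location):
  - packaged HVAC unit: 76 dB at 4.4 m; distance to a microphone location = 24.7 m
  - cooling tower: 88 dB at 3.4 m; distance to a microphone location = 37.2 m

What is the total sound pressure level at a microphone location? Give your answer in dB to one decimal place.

68.2 dB

First find each source's level at the receiver (point-source: −20·log₁₀(r/r_ref)), then combine on an intensity basis.
packaged HVAC unit: 76 − 20·log₁₀(24.7/4.4) = 76 − 14.98 = 61.02 dB.
cooling tower: 88 − 20·log₁₀(37.2/3.4) = 88 − 20.78 = 67.22 dB.
Σ 10^(L/10) = 6.534e+06 → L_total = 10·log₁₀(6.534e+06) = 68.15 dB.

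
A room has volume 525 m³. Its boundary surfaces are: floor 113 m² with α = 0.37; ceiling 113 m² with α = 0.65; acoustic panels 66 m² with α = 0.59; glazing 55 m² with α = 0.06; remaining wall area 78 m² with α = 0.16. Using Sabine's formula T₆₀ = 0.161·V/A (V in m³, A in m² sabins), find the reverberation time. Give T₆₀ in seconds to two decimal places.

0.50 s

Total absorption A = 113·0.37 + 113·0.65 + 66·0.59 + 55·0.06 + 78·0.16 = 169.98 m² sabins.
T₆₀ = 0.161·V/A = 0.161·525/169.98 = 0.497 s.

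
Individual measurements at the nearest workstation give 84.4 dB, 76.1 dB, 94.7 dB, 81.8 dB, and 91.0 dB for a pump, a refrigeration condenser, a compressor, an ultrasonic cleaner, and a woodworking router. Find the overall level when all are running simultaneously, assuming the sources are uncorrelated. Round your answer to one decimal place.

For uncorrelated sources the intensities add, so convert each level to linear form, sum, and take 10·log₁₀ of the total.
Σ 10^(L/10) = 10^(84.4/10) + 10^(76.1/10) + 10^(94.7/10) + 10^(81.8/10) + 10^(91.0/10) = 4.678e+09.
L_total = 10·log₁₀(4.678e+09) = 96.70 dB.

96.7 dB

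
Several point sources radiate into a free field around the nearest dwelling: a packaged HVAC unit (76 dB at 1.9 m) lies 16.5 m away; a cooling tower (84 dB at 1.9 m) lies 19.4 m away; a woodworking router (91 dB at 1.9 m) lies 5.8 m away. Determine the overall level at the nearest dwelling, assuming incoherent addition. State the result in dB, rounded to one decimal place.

81.4 dB

Apply inverse-square spreading to bring every level to the receiver, then sum 10^(L/10).
packaged HVAC unit: 76 − 20·log₁₀(16.5/1.9) = 76 − 18.77 = 57.23 dB.
cooling tower: 84 − 20·log₁₀(19.4/1.9) = 84 − 20.18 = 63.82 dB.
woodworking router: 91 − 20·log₁₀(5.8/1.9) = 91 − 9.69 = 81.31 dB.
Σ 10^(L/10) = 1.380e+08 → L_total = 10·log₁₀(1.380e+08) = 81.40 dB.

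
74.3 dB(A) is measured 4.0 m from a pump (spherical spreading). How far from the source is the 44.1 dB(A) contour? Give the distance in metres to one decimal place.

129.4 m

For a point source L₁ − L₂ = 20·log₁₀(r₂/r₁), so r₂ = r₁·10^((L₁−L₂)/20).
r₂ = 4.0·10^((74.3−44.1)/20) = 4.0·10^(30.2/20) = 129.44 m.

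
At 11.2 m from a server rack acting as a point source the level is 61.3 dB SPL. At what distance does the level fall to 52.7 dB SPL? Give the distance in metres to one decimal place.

30.1 m

For a point source L₁ − L₂ = 20·log₁₀(r₂/r₁), so r₂ = r₁·10^((L₁−L₂)/20).
r₂ = 11.2·10^((61.3−52.7)/20) = 11.2·10^(8.6/20) = 30.15 m.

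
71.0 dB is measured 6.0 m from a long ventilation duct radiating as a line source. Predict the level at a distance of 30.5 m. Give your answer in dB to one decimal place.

63.9 dB

For a line source, L₂ = L₁ − 10·log₁₀(r₂/r₁).
L₂ = 71.0 − 10·log₁₀(30.5/6.0) = 71.0 − 7.061 = 63.94 dB.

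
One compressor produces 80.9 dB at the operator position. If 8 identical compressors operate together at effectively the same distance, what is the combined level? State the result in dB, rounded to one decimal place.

With 8 equal, uncorrelated contributions the intensity is 8× that of one unit, giving a rise of 10·log₁₀ 8.
L_total = 80.9 + 10·log₁₀(8) = 80.9 + 9.031 = 89.93 dB.

89.9 dB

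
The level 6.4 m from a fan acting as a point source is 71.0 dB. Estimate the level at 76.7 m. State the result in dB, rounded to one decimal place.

Point-source attenuation: ΔL = 20·log₁₀(r₂/r₁) = 20·log₁₀(76.7/6.4) = 21.572 dB.
L₂ = 71.0 − 20·log₁₀(76.7/6.4) = 71.0 − 21.572 = 49.43 dB.

49.4 dB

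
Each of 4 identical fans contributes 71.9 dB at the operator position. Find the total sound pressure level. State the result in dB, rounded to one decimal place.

77.9 dB

N identical incoherent sources raise the level by 10·log₁₀ N.
L_total = 71.9 + 10·log₁₀(4) = 71.9 + 6.021 = 77.92 dB.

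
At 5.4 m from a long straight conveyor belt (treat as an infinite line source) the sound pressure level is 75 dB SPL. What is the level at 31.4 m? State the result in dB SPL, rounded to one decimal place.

For a line source, L₂ = L₁ − 10·log₁₀(r₂/r₁).
L₂ = 75 − 10·log₁₀(31.4/5.4) = 75 − 7.645 = 67.35 dB SPL.

67.4 dB SPL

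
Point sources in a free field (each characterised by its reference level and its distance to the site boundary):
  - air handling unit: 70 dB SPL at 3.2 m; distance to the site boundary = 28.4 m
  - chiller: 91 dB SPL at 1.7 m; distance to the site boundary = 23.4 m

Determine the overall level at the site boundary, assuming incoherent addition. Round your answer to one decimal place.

Apply inverse-square spreading to bring every level to the receiver, then sum 10^(L/10).
air handling unit: 70 − 20·log₁₀(28.4/3.2) = 70 − 18.96 = 51.04 dB SPL.
chiller: 91 − 20·log₁₀(23.4/1.7) = 91 − 22.78 = 68.22 dB SPL.
Σ 10^(L/10) = 6.772e+06 → L_total = 10·log₁₀(6.772e+06) = 68.31 dB SPL.

68.3 dB SPL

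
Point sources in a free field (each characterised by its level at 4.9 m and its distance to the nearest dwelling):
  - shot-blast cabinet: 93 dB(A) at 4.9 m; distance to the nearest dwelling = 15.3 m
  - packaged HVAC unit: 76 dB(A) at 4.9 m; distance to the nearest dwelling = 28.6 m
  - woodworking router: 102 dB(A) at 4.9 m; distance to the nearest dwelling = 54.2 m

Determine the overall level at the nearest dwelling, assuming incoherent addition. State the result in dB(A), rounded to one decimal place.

Apply inverse-square spreading to bring every level to the receiver, then sum 10^(L/10).
shot-blast cabinet: 93 − 20·log₁₀(15.3/4.9) = 93 − 9.89 = 83.11 dB(A).
packaged HVAC unit: 76 − 20·log₁₀(28.6/4.9) = 76 − 15.32 = 60.68 dB(A).
woodworking router: 102 − 20·log₁₀(54.2/4.9) = 102 − 20.88 = 81.12 dB(A).
Σ 10^(L/10) = 3.354e+08 → L_total = 10·log₁₀(3.354e+08) = 85.26 dB(A).

85.3 dB(A)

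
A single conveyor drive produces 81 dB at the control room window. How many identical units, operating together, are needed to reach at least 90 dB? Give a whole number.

8

N identical sources give L₁ + 10·log₁₀ N, so require 10·log₁₀ N ≥ 90 − 81 = 9.0 dB.
N ≥ 10^(9.0/10) = 7.943, so N = 8.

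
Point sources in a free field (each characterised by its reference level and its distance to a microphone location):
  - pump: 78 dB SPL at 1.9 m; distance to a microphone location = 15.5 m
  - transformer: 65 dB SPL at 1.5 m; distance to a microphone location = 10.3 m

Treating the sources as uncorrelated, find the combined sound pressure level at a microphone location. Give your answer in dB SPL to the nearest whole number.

First find each source's level at the receiver (point-source: −20·log₁₀(r/r_ref)), then combine on an intensity basis.
pump: 78 − 20·log₁₀(15.5/1.9) = 78 − 18.23 = 59.77 dB SPL.
transformer: 65 − 20·log₁₀(10.3/1.5) = 65 − 16.73 = 48.27 dB SPL.
Σ 10^(L/10) = 1.015e+06 → L_total = 10·log₁₀(1.015e+06) = 60.07 dB SPL.

60 dB SPL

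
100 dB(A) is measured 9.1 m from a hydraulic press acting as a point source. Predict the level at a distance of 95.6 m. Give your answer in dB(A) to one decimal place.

Spherical spreading from a point source gives a 20·log₁₀(r₂/r₁) drop.
L₂ = 100 − 20·log₁₀(95.6/9.1) = 100 − 20.428 = 79.57 dB(A).

79.6 dB(A)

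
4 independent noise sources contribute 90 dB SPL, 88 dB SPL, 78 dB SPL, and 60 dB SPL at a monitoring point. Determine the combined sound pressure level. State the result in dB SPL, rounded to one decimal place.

92.3 dB SPL

For uncorrelated sources the intensities add, so convert each level to linear form, sum, and take 10·log₁₀ of the total.
Σ 10^(L/10) = 10^(90/10) + 10^(88/10) + 10^(78/10) + 10^(60/10) = 1.695e+09.
L_total = 10·log₁₀(1.695e+09) = 92.29 dB SPL.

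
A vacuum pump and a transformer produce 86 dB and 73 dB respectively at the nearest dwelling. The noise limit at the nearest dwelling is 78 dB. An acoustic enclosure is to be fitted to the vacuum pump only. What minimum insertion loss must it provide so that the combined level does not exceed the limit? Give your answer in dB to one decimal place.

Everything except the vacuum pump sums to 10^(73/10) = 1.995e+07 in linear terms, 73.00 dB.
The limit corresponds to 10^(78/10) = 6.310e+07; subtracting the fixed part leaves 4.314e+07 for the vacuum pump, i.e. 76.35 dB.
So the vacuum pump must be reduced from 86 to 76.35 dB: IL = 9.65 dB.

9.7 dB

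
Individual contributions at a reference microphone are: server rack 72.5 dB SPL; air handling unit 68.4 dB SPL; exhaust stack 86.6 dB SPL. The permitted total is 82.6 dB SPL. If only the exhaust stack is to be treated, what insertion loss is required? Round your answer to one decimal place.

4.6 dB

Fixed contribution from the other sources: Σ 10^(L/10) = 10^(72.5/10) + 10^(68.4/10) = 2.470e+07 (73.93 dB SPL).
The limit corresponds to 10^(82.6/10) = 1.820e+08; subtracting the fixed part leaves 1.573e+08 for the exhaust stack, i.e. 81.97 dB SPL.
So the exhaust stack must be reduced from 86.6 to 81.97 dB SPL: IL = 4.63 dB.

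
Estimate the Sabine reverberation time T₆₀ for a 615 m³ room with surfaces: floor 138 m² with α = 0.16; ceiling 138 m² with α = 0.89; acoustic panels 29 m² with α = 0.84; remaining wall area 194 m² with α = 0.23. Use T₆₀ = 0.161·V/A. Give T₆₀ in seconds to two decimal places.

0.46 s

Total absorption A = 138·0.16 + 138·0.89 + 29·0.84 + 194·0.23 = 213.88 m² sabins.
T₆₀ = 0.161·V/A = 0.161·615/213.88 = 0.463 s.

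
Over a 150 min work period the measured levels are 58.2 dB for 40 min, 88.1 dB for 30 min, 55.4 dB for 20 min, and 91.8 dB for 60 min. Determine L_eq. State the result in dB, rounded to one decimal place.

88.7 dB

L_eq = 10·log₁₀[(1/T)·Σ tᵢ·10^(Lᵢ/10)] with T = 150 min.
Σ tᵢ·10^(Lᵢ/10) = 40·10^(58.2/10) + 30·10^(88.1/10) + 20·10^(55.4/10) + 60·10^(91.8/10) = 1.102e+11.
L_eq = 10·log₁₀(1.102e+11/150) = 88.66 dB.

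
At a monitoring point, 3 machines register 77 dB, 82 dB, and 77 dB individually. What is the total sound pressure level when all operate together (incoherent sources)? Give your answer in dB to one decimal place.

For uncorrelated sources the intensities add, so convert each level to linear form, sum, and take 10·log₁₀ of the total.
Σ 10^(L/10) = 10^(77/10) + 10^(82/10) + 10^(77/10) = 2.587e+08.
L_total = 10·log₁₀(2.587e+08) = 84.13 dB.

84.1 dB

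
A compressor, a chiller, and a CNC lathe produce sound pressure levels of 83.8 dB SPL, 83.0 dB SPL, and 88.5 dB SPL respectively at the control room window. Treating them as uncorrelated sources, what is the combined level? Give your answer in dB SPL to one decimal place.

90.6 dB SPL

Incoherent sources combine by intensity addition: L_total = 10·log₁₀(Σ 10^(L_i/10)).
Σ 10^(L/10) = 10^(83.8/10) + 10^(83.0/10) + 10^(88.5/10) = 1.147e+09.
L_total = 10·log₁₀(1.147e+09) = 90.60 dB SPL.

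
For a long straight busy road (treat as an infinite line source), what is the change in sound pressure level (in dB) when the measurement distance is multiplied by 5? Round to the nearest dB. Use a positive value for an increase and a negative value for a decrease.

Line-source spreading: ΔL = −10·log₁₀(r₂/r₁).
ΔL = −10·log₁₀(5) = -6.99 dB.

-7 dB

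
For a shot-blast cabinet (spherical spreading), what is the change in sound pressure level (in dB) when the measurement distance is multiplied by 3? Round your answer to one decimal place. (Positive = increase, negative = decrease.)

-9.5 dB

Point-source spreading: ΔL = −20·log₁₀(r₂/r₁).
ΔL = −20·log₁₀(3) = -9.54 dB.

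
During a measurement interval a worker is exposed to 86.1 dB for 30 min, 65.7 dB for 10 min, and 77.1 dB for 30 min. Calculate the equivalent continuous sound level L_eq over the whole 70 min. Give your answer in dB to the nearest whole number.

83 dB

The energy average is taken in the linear domain: L_eq = 10·log₁₀[(Σ tᵢ·10^(Lᵢ/10))/T], T = 70 min.
Σ tᵢ·10^(Lᵢ/10) = 30·10^(86.1/10) + 10·10^(65.7/10) + 30·10^(77.1/10) = 1.380e+10.
L_eq = 10·log₁₀(1.380e+10/70) = 82.95 dB.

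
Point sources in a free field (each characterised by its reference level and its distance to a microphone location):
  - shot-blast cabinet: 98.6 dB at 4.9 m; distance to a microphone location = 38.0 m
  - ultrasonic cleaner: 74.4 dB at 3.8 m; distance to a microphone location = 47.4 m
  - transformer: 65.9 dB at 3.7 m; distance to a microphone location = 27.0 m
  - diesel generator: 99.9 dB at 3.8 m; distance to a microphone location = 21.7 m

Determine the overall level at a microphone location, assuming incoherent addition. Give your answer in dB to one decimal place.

86.2 dB

Propagate each source to the receiver with L = L_ref − 20·log₁₀(r/r_ref), then add intensities.
shot-blast cabinet: 98.6 − 20·log₁₀(38.0/4.9) = 98.6 − 17.79 = 80.81 dB.
ultrasonic cleaner: 74.4 − 20·log₁₀(47.4/3.8) = 74.4 − 21.92 = 52.48 dB.
transformer: 65.9 − 20·log₁₀(27.0/3.7) = 65.9 − 17.26 = 48.64 dB.
diesel generator: 99.9 − 20·log₁₀(21.7/3.8) = 99.9 − 15.13 = 84.77 dB.
Σ 10^(L/10) = 4.204e+08 → L_total = 10·log₁₀(4.204e+08) = 86.24 dB.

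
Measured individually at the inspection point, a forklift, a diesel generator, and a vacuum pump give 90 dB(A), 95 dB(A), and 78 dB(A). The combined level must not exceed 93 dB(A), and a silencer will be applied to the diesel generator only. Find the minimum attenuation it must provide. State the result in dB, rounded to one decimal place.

5.3 dB

Fixed contribution from the other sources: Σ 10^(L/10) = 10^(90/10) + 10^(78/10) = 1.063e+09 (90.27 dB(A)).
The limit corresponds to 10^(93/10) = 1.995e+09; subtracting the fixed part leaves 9.322e+08 for the diesel generator, i.e. 89.69 dB(A).
Required insertion loss = 95 − 89.69 = 5.31 dB.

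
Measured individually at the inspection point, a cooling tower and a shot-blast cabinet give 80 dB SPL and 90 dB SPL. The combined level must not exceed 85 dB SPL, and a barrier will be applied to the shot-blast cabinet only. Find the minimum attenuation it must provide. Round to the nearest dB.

7 dB

Fixed contribution from the other source: Σ 10^(L/10) = 10^(80/10) = 1.000e+08 (80.00 dB SPL).
The limit corresponds to 10^(85/10) = 3.162e+08; subtracting the fixed part leaves 2.162e+08 for the shot-blast cabinet, i.e. 83.35 dB SPL.
Required insertion loss = 90 − 83.35 = 6.65 dB.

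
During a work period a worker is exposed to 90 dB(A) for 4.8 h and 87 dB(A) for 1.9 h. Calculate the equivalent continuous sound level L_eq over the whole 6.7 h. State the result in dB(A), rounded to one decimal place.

89.3 dB(A)

Weight each interval's intensity by its duration and average over T = 6.7 h:
Σ tᵢ·10^(Lᵢ/10) = 4.8·10^(90/10) + 1.9·10^(87/10) = 5.752e+09.
L_eq = 10·log₁₀(5.752e+09/6.7) = 89.34 dB(A).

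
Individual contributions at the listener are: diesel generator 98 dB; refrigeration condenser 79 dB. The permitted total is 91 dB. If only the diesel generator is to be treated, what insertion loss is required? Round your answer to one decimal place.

The untreated sources together contribute 10^(79/10) = 7.943e+07, i.e. 79.00 dB.
To meet 91 dB overall, the treated diesel generator may contribute at most 10^(91/10) − 7.943e+07 = 1.179e+09, i.e. 90.72 dB.
So the diesel generator must be reduced from 98 to 90.72 dB: IL = 7.28 dB.

7.3 dB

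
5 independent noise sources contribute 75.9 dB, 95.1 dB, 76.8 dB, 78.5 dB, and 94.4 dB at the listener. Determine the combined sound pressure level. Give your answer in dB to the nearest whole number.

98 dB

For uncorrelated sources the intensities add, so convert each level to linear form, sum, and take 10·log₁₀ of the total.
Σ 10^(L/10) = 10^(75.9/10) + 10^(95.1/10) + 10^(76.8/10) + 10^(78.5/10) + 10^(94.4/10) = 6.148e+09.
L_total = 10·log₁₀(6.148e+09) = 97.89 dB.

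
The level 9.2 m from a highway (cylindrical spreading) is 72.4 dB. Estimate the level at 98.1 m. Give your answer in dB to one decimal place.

Cylindrical spreading from a line source gives a 10·log₁₀(r₂/r₁) drop.
L₂ = 72.4 − 10·log₁₀(98.1/9.2) = 72.4 − 10.279 = 62.12 dB.

62.1 dB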